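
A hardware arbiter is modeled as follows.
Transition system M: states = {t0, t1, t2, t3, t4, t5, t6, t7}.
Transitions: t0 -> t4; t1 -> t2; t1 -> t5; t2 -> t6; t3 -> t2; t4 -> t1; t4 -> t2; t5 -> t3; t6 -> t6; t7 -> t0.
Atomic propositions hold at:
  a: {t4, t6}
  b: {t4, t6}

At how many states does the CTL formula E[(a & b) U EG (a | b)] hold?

1

Sat(a & b) = {t4, t6}
Sat(a | b) = {t4, t6}
EG (a | b): greatest fixpoint, start Z0 = {t4, t6}, keep only states in Sat with some successor in Z. Z1 = {t6}; fixed.
Sat(EG (a | b)) = {t6}
E[(a & b) U EG (a | b)]: least fixpoint, start Z0 = Sat(EG (a | b)) = {t6}, add states in Sat(a & b) with some successor in Z. Already a fixed point.
Sat(E[(a & b) U EG (a | b)]) = {t6}
|Sat(E[(a & b) U EG (a | b)])| = |{t6}| = 1.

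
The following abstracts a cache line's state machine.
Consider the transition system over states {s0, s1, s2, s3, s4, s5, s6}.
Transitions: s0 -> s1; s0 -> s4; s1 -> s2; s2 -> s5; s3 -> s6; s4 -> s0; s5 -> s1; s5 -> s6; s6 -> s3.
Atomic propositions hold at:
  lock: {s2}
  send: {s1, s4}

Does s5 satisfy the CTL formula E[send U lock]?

No

E[send U lock]: least fixpoint, start Z0 = Sat(lock) = {s2}, add states in Sat(send) with some successor in Z. Z1 = {s1, s2}; fixed.
Sat(E[send U lock]) = {s1, s2}
s5 ∉ Sat(E[send U lock]) = {s1, s2}, so the formula does not hold at s5.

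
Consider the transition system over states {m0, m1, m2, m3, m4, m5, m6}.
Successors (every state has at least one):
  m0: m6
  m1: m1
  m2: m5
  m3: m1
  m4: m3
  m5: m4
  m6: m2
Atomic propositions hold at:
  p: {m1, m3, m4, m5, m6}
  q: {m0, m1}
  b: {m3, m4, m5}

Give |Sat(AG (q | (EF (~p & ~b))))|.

1

Sat(~p) = {m0, m2}
Sat(~b) = {m0, m1, m2, m6}
Sat(~p & ~b) = {m0, m2}
EF (~p & ~b): least fixpoint, start Z0 = {m0, m2}, add states with some successor in Z. Z1 = {m0, m2, m6}; fixed.
Sat(EF (~p & ~b)) = {m0, m2, m6}
Sat(q | (EF (~p & ~b))) = {m0, m1, m2, m6}
AG (q | (EF (~p & ~b))): greatest fixpoint, start Z0 = {m0, m1, m2, m6}, keep only states in Sat with every successor in Z. Z1 = {m0, m1, m6}; Z2 = {m0, m1}; Z3 = {m1}; fixed.
Sat(AG (q | (EF (~p & ~b)))) = {m1}
|Sat(AG (q | (EF (~p & ~b))))| = |{m1}| = 1.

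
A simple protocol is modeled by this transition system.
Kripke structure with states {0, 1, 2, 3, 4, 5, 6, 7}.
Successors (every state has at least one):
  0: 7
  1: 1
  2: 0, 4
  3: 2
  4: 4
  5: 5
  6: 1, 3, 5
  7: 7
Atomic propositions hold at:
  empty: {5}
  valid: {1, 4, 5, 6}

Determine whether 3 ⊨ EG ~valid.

Sat(~valid) = {0, 2, 3, 7}
EG ~valid: greatest fixpoint, start Z0 = {0, 2, 3, 7}, keep only states in Sat with some successor in Z. Already a fixed point.
Sat(EG ~valid) = {0, 2, 3, 7}
3 ∈ Sat(EG ~valid) = {0, 2, 3, 7}, so the formula holds at 3.

Yes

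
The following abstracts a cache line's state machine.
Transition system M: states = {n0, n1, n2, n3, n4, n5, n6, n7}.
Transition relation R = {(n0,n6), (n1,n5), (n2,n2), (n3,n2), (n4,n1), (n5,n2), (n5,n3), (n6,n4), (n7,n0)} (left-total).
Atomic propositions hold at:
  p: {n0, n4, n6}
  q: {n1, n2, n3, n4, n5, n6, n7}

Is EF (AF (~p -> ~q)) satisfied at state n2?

Sat(~p) = {n1, n2, n3, n5, n7}
Sat(~q) = {n0}
Sat(~p -> ~q) = {n0, n4, n6}
AF (~p -> ~q): least fixpoint, start Z0 = {n0, n4, n6}, add states with every successor in Z. Z1 = {n0, n4, n6, n7}; fixed.
Sat(AF (~p -> ~q)) = {n0, n4, n6, n7}
EF (AF (~p -> ~q)): least fixpoint, start Z0 = {n0, n4, n6, n7}, add states with some successor in Z. Already a fixed point.
Sat(EF (AF (~p -> ~q))) = {n0, n4, n6, n7}
n2 ∉ Sat(EF (AF (~p -> ~q))) = {n0, n4, n6, n7}, so the formula does not hold at n2.

No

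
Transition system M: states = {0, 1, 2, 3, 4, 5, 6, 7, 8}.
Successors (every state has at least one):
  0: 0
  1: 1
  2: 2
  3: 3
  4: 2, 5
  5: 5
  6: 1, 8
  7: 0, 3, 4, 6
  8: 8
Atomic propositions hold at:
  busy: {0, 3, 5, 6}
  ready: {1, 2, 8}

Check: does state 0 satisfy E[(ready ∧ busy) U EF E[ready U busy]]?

Sat(ready ∧ busy) = ∅
E[ready U busy]: least fixpoint, start Z0 = Sat(busy) = {0, 3, 5, 6}, add states in Sat(ready) with some successor in Z. Already a fixed point.
Sat(E[ready U busy]) = {0, 3, 5, 6}
EF E[ready U busy]: least fixpoint, start Z0 = {0, 3, 5, 6}, add states with some successor in Z. Z1 = {0, 3, 4, 5, 6, 7}; fixed.
Sat(EF E[ready U busy]) = {0, 3, 4, 5, 6, 7}
E[(ready ∧ busy) U EF E[ready U busy]]: least fixpoint, start Z0 = Sat(EF E[ready U busy]) = {0, 3, 4, 5, 6, 7}, add states in Sat(ready ∧ busy) with some successor in Z. Already a fixed point.
Sat(E[(ready ∧ busy) U EF E[ready U busy]]) = {0, 3, 4, 5, 6, 7}
0 ∈ Sat(E[(ready ∧ busy) U EF E[ready U busy]]) = {0, 3, 4, 5, 6, 7}, so the formula holds at 0.

Yes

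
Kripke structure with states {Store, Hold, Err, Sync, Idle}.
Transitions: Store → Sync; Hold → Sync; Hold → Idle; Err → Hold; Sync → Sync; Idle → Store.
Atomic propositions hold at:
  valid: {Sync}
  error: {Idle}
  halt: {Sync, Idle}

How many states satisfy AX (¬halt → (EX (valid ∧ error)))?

3

Sat(¬halt) = {Store, Hold, Err}
Sat(valid ∧ error) = ∅
Sat(EX (valid ∧ error)) = {s : some successor in ∅} = ∅
Sat(¬halt → (EX (valid ∧ error))) = {Sync, Idle}
Sat(AX (¬halt → (EX (valid ∧ error)))) = {s : every successor in {Sync, Idle}} = {Store, Hold, Sync}
|Sat(AX (¬halt → (EX (valid ∧ error))))| = |{Store, Hold, Sync}| = 3.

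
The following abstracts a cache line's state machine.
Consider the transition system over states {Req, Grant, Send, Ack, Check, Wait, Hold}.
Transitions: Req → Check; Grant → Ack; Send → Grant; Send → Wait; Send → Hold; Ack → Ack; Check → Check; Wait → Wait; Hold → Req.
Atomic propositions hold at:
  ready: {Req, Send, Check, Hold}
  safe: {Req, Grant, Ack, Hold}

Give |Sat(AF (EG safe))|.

2

EG safe: greatest fixpoint, start Z0 = {Req, Grant, Ack, Hold}, keep only states in Sat with some successor in Z. Z1 = {Grant, Ack, Hold}; Z2 = {Grant, Ack}; fixed.
Sat(EG safe) = {Grant, Ack}
AF (EG safe): least fixpoint, start Z0 = {Grant, Ack}, add states with every successor in Z. Already a fixed point.
Sat(AF (EG safe)) = {Grant, Ack}
|Sat(AF (EG safe))| = |{Grant, Ack}| = 2.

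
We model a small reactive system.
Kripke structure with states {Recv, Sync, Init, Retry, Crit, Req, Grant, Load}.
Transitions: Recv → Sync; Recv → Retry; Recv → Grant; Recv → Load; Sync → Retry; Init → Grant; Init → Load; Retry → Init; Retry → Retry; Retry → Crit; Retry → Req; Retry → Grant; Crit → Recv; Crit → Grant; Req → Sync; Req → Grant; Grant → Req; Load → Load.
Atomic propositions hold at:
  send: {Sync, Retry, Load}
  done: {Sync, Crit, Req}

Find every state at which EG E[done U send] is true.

{Sync, Retry, Req, Load}

E[done U send]: least fixpoint, start Z0 = Sat(send) = {Sync, Retry, Load}, add states in Sat(done) with some successor in Z. Z1 = {Sync, Retry, Req, Load}; fixed.
Sat(E[done U send]) = {Sync, Retry, Req, Load}
EG E[done U send]: greatest fixpoint, start Z0 = {Sync, Retry, Req, Load}, keep only states in Sat with some successor in Z. Already a fixed point.
Sat(EG E[done U send]) = {Sync, Retry, Req, Load}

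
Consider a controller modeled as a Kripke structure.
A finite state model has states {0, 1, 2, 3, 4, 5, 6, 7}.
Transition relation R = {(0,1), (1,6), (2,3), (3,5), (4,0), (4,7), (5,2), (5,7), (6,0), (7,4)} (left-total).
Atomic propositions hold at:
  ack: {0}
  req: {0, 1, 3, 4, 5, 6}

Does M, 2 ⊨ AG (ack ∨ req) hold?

No

Sat(ack ∨ req) = {0, 1, 3, 4, 5, 6}
AG (ack ∨ req): greatest fixpoint, start Z0 = {0, 1, 3, 4, 5, 6}, keep only states in Sat with every successor in Z. Z1 = {0, 1, 3, 6}; Z2 = {0, 1, 6}; fixed.
Sat(AG (ack ∨ req)) = {0, 1, 6}
2 ∉ Sat(AG (ack ∨ req)) = {0, 1, 6}, so the formula does not hold at 2.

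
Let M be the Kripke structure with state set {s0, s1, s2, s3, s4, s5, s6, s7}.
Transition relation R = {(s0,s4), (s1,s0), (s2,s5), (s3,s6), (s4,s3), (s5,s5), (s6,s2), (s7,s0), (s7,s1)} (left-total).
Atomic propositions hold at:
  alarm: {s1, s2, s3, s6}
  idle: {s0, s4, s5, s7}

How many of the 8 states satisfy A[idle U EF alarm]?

EF alarm: least fixpoint, start Z0 = {s1, s2, s3, s6}, add states with some successor in Z. Z1 = {s1, s2, s3, s4, s6, s7}; Z2 = {s0, s1, s2, s3, s4, s6, s7}; fixed.
Sat(EF alarm) = {s0, s1, s2, s3, s4, s6, s7}
A[idle U EF alarm]: least fixpoint, start Z0 = Sat(EF alarm) = {s0, s1, s2, s3, s4, s6, s7}, add states in Sat(idle) with every successor in Z. Already a fixed point.
Sat(A[idle U EF alarm]) = {s0, s1, s2, s3, s4, s6, s7}
|Sat(A[idle U EF alarm])| = |{s0, s1, s2, s3, s4, s6, s7}| = 7.

7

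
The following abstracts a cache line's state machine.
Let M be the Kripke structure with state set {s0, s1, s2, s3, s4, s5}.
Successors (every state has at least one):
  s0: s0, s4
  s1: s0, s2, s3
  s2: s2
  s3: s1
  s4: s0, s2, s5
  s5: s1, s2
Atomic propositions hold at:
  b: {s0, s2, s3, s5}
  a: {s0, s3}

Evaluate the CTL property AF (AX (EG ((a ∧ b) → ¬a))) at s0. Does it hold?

Sat(a ∧ b) = {s0, s3}
Sat(¬a) = {s1, s2, s4, s5}
Sat((a ∧ b) → ¬a) = {s1, s2, s4, s5}
EG ((a ∧ b) → ¬a): greatest fixpoint, start Z0 = {s1, s2, s4, s5}, keep only states in Sat with some successor in Z. Already a fixed point.
Sat(EG ((a ∧ b) → ¬a)) = {s1, s2, s4, s5}
Sat(AX (EG ((a ∧ b) → ¬a))) = {s : every successor in {s1, s2, s4, s5}} = {s2, s3, s5}
AF (AX (EG ((a ∧ b) → ¬a))): least fixpoint, start Z0 = {s2, s3, s5}, add states with every successor in Z. Already a fixed point.
Sat(AF (AX (EG ((a ∧ b) → ¬a)))) = {s2, s3, s5}
s0 ∉ Sat(AF (AX (EG ((a ∧ b) → ¬a)))) = {s2, s3, s5}, so the formula does not hold at s0.

No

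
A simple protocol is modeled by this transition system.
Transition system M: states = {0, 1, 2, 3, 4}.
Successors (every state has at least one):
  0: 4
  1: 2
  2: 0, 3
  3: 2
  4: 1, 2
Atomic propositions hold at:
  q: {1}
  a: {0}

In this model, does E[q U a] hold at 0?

Yes

E[q U a]: least fixpoint, start Z0 = Sat(a) = {0}, add states in Sat(q) with some successor in Z. Already a fixed point.
Sat(E[q U a]) = {0}
0 ∈ Sat(E[q U a]) = {0}, so the formula holds at 0.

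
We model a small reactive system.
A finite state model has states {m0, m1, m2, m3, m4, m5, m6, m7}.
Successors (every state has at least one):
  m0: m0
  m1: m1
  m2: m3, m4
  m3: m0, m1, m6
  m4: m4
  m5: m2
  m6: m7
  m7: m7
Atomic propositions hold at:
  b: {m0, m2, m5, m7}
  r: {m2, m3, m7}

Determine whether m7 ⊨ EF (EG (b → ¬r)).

No

Sat(¬r) = {m0, m1, m4, m5, m6}
Sat(b → ¬r) = {m0, m1, m3, m4, m5, m6}
EG (b → ¬r): greatest fixpoint, start Z0 = {m0, m1, m3, m4, m5, m6}, keep only states in Sat with some successor in Z. Z1 = {m0, m1, m3, m4}; fixed.
Sat(EG (b → ¬r)) = {m0, m1, m3, m4}
EF (EG (b → ¬r)): least fixpoint, start Z0 = {m0, m1, m3, m4}, add states with some successor in Z. Z1 = {m0, m1, m2, m3, m4}; Z2 = {m0, m1, m2, m3, m4, m5}; fixed.
Sat(EF (EG (b → ¬r))) = {m0, m1, m2, m3, m4, m5}
m7 ∉ Sat(EF (EG (b → ¬r))) = {m0, m1, m2, m3, m4, m5}, so the formula does not hold at m7.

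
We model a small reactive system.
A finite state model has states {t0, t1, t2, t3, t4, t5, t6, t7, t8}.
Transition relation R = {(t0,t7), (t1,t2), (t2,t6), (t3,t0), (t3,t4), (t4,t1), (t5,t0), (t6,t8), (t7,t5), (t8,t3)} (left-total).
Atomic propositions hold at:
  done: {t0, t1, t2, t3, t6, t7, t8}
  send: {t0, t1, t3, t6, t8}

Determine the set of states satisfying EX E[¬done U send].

{t2, t3, t4, t5, t6, t7, t8}

Sat(¬done) = {t4, t5}
E[¬done U send]: least fixpoint, start Z0 = Sat(send) = {t0, t1, t3, t6, t8}, add states in Sat(¬done) with some successor in Z. Z1 = {t0, t1, t3, t4, t5, t6, t8}; fixed.
Sat(E[¬done U send]) = {t0, t1, t3, t4, t5, t6, t8}
Sat(EX E[¬done U send]) = {s : some successor in {t0, t1, t3, t4, t5, t6, t8}} = {t2, t3, t4, t5, t6, t7, t8}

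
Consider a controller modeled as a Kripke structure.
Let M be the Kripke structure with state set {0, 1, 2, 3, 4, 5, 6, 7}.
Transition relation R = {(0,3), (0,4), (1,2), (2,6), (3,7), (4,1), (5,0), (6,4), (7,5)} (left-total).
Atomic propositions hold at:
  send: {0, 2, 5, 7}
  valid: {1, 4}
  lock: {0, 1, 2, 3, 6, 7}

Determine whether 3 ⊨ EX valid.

No

Sat(EX valid) = {s : some successor in {1, 4}} = {0, 4, 6}
3 ∉ Sat(EX valid) = {0, 4, 6}, so the formula does not hold at 3.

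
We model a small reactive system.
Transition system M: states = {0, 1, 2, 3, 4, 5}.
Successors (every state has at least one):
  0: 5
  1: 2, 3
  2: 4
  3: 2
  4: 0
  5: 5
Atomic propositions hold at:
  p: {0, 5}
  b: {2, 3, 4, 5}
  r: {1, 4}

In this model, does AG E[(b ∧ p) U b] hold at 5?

Sat(b ∧ p) = {5}
E[(b ∧ p) U b]: least fixpoint, start Z0 = Sat(b) = {2, 3, 4, 5}, add states in Sat(b ∧ p) with some successor in Z. Already a fixed point.
Sat(E[(b ∧ p) U b]) = {2, 3, 4, 5}
AG E[(b ∧ p) U b]: greatest fixpoint, start Z0 = {2, 3, 4, 5}, keep only states in Sat with every successor in Z. Z1 = {2, 3, 5}; Z2 = {3, 5}; Z3 = {5}; fixed.
Sat(AG E[(b ∧ p) U b]) = {5}
5 ∈ Sat(AG E[(b ∧ p) U b]) = {5}, so the formula holds at 5.

Yes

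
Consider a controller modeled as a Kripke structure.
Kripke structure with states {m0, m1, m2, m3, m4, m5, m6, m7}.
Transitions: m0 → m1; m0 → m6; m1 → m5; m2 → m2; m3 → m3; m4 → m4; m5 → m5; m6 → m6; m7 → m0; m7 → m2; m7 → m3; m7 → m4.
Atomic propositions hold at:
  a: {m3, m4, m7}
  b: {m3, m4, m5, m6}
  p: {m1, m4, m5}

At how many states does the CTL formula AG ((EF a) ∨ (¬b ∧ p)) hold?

EF a: least fixpoint, start Z0 = {m3, m4, m7}, add states with some successor in Z. Already a fixed point.
Sat(EF a) = {m3, m4, m7}
Sat(¬b) = {m0, m1, m2, m7}
Sat(¬b ∧ p) = {m1}
Sat((EF a) ∨ (¬b ∧ p)) = {m1, m3, m4, m7}
AG ((EF a) ∨ (¬b ∧ p)): greatest fixpoint, start Z0 = {m1, m3, m4, m7}, keep only states in Sat with every successor in Z. Z1 = {m3, m4}; fixed.
Sat(AG ((EF a) ∨ (¬b ∧ p))) = {m3, m4}
|Sat(AG ((EF a) ∨ (¬b ∧ p)))| = |{m3, m4}| = 2.

2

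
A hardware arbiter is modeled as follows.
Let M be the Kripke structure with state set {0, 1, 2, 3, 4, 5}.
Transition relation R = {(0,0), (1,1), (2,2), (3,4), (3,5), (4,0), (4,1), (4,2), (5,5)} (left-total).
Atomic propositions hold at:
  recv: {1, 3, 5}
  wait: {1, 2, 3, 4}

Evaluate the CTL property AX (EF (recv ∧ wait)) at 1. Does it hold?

Sat(recv ∧ wait) = {1, 3}
EF (recv ∧ wait): least fixpoint, start Z0 = {1, 3}, add states with some successor in Z. Z1 = {1, 3, 4}; fixed.
Sat(EF (recv ∧ wait)) = {1, 3, 4}
Sat(AX (EF (recv ∧ wait))) = {s : every successor in {1, 3, 4}} = {1}
1 ∈ Sat(AX (EF (recv ∧ wait))) = {1}, so the formula holds at 1.

Yes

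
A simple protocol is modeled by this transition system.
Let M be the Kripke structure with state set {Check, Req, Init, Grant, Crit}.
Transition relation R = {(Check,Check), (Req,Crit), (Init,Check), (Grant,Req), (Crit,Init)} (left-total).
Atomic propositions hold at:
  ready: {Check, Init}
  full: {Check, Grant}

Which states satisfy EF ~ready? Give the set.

{Req, Grant, Crit}

Sat(~ready) = {Req, Grant, Crit}
EF ~ready: least fixpoint, start Z0 = {Req, Grant, Crit}, add states with some successor in Z. Already a fixed point.
Sat(EF ~ready) = {Req, Grant, Crit}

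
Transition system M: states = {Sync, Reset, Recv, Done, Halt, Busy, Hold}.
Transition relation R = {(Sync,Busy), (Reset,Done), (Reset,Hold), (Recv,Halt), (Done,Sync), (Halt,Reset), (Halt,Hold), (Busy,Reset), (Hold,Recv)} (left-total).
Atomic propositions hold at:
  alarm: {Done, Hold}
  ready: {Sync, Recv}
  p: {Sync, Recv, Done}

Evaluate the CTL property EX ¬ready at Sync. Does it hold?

Sat(¬ready) = {Reset, Done, Halt, Busy, Hold}
Sat(EX ¬ready) = {s : some successor in {Reset, Done, Halt, Busy, Hold}} = {Sync, Reset, Recv, Halt, Busy}
Sync ∈ Sat(EX ¬ready) = {Sync, Reset, Recv, Halt, Busy}, so the formula holds at Sync.

Yes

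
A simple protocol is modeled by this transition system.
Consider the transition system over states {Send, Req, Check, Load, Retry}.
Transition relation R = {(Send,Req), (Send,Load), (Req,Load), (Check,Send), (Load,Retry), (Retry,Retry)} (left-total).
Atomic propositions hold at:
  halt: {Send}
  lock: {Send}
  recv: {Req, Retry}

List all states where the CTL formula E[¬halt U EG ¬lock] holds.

Sat(¬halt) = {Req, Check, Load, Retry}
Sat(¬lock) = {Req, Check, Load, Retry}
EG ¬lock: greatest fixpoint, start Z0 = {Req, Check, Load, Retry}, keep only states in Sat with some successor in Z. Z1 = {Req, Load, Retry}; fixed.
Sat(EG ¬lock) = {Req, Load, Retry}
E[¬halt U EG ¬lock]: least fixpoint, start Z0 = Sat(EG ¬lock) = {Req, Load, Retry}, add states in Sat(¬halt) with some successor in Z. Already a fixed point.
Sat(E[¬halt U EG ¬lock]) = {Req, Load, Retry}

{Req, Load, Retry}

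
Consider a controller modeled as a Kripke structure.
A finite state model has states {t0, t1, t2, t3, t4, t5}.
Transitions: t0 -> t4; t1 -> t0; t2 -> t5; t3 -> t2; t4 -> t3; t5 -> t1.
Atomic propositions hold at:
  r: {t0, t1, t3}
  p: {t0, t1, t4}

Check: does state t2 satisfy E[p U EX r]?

No

Sat(EX r) = {s : some successor in {t0, t1, t3}} = {t1, t4, t5}
E[p U EX r]: least fixpoint, start Z0 = Sat(EX r) = {t1, t4, t5}, add states in Sat(p) with some successor in Z. Z1 = {t0, t1, t4, t5}; fixed.
Sat(E[p U EX r]) = {t0, t1, t4, t5}
t2 ∉ Sat(E[p U EX r]) = {t0, t1, t4, t5}, so the formula does not hold at t2.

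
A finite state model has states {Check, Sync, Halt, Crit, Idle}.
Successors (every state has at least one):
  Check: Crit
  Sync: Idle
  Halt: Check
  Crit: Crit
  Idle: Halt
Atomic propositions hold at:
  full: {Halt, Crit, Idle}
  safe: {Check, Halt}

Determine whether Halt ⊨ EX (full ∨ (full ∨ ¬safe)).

Sat(¬safe) = {Sync, Crit, Idle}
Sat(full ∨ ¬safe) = {Sync, Halt, Crit, Idle}
Sat(full ∨ (full ∨ ¬safe)) = {Sync, Halt, Crit, Idle}
Sat(EX (full ∨ (full ∨ ¬safe))) = {s : some successor in {Sync, Halt, Crit, Idle}} = {Check, Sync, Crit, Idle}
Halt ∉ Sat(EX (full ∨ (full ∨ ¬safe))) = {Check, Sync, Crit, Idle}, so the formula does not hold at Halt.

No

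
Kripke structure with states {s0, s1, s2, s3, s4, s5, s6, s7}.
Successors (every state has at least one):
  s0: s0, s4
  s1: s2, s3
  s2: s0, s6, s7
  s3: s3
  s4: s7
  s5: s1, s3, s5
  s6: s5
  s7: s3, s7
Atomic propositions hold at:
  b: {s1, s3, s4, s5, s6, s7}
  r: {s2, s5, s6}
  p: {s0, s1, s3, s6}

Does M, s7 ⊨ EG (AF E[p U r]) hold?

No

E[p U r]: least fixpoint, start Z0 = Sat(r) = {s2, s5, s6}, add states in Sat(p) with some successor in Z. Z1 = {s1, s2, s5, s6}; fixed.
Sat(E[p U r]) = {s1, s2, s5, s6}
AF E[p U r]: least fixpoint, start Z0 = {s1, s2, s5, s6}, add states with every successor in Z. Already a fixed point.
Sat(AF E[p U r]) = {s1, s2, s5, s6}
EG (AF E[p U r]): greatest fixpoint, start Z0 = {s1, s2, s5, s6}, keep only states in Sat with some successor in Z. Already a fixed point.
Sat(EG (AF E[p U r])) = {s1, s2, s5, s6}
s7 ∉ Sat(EG (AF E[p U r])) = {s1, s2, s5, s6}, so the formula does not hold at s7.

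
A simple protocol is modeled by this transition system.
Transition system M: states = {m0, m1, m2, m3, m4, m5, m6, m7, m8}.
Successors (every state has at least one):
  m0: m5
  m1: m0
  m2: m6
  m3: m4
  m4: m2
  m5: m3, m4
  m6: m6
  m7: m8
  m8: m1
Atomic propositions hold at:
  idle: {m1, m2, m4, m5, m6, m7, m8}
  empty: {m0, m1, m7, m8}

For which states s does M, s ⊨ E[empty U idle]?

{m0, m1, m2, m4, m5, m6, m7, m8}

E[empty U idle]: least fixpoint, start Z0 = Sat(idle) = {m1, m2, m4, m5, m6, m7, m8}, add states in Sat(empty) with some successor in Z. Z1 = {m0, m1, m2, m4, m5, m6, m7, m8}; fixed.
Sat(E[empty U idle]) = {m0, m1, m2, m4, m5, m6, m7, m8}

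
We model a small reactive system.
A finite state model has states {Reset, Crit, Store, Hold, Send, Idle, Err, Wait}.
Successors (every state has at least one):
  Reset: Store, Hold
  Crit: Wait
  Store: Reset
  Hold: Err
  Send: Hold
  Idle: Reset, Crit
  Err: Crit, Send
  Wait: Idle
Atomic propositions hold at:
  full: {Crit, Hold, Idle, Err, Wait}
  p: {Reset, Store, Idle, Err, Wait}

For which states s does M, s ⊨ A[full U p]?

A[full U p]: least fixpoint, start Z0 = Sat(p) = {Reset, Store, Idle, Err, Wait}, add states in Sat(full) with every successor in Z. Z1 = {Reset, Crit, Store, Hold, Idle, Err, Wait}; fixed.
Sat(A[full U p]) = {Reset, Crit, Store, Hold, Idle, Err, Wait}

{Reset, Crit, Store, Hold, Idle, Err, Wait}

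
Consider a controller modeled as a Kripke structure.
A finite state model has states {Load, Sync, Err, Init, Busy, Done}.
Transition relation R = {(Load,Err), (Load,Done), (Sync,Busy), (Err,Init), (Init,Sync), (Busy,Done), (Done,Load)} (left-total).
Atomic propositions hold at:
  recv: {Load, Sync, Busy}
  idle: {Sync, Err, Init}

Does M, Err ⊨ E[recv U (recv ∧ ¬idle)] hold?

Sat(¬idle) = {Load, Busy, Done}
Sat(recv ∧ ¬idle) = {Load, Busy}
E[recv U (recv ∧ ¬idle)]: least fixpoint, start Z0 = Sat((recv ∧ ¬idle)) = {Load, Busy}, add states in Sat(recv) with some successor in Z. Z1 = {Load, Sync, Busy}; fixed.
Sat(E[recv U (recv ∧ ¬idle)]) = {Load, Sync, Busy}
Err ∉ Sat(E[recv U (recv ∧ ¬idle)]) = {Load, Sync, Busy}, so the formula does not hold at Err.

No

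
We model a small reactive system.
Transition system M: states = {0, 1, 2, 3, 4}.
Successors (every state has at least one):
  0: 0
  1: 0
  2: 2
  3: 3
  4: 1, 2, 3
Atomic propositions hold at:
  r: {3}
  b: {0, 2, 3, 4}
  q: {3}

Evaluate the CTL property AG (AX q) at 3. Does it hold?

Sat(AX q) = {s : every successor in {3}} = {3}
AG (AX q): greatest fixpoint, start Z0 = {3}, keep only states in Sat with every successor in Z. Already a fixed point.
Sat(AG (AX q)) = {3}
3 ∈ Sat(AG (AX q)) = {3}, so the formula holds at 3.

Yes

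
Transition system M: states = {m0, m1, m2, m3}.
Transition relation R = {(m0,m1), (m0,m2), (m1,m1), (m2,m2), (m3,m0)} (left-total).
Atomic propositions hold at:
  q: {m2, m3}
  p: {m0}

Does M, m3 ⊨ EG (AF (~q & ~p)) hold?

Sat(~q) = {m0, m1}
Sat(~p) = {m1, m2, m3}
Sat(~q & ~p) = {m1}
AF (~q & ~p): least fixpoint, start Z0 = {m1}, add states with every successor in Z. Already a fixed point.
Sat(AF (~q & ~p)) = {m1}
EG (AF (~q & ~p)): greatest fixpoint, start Z0 = {m1}, keep only states in Sat with some successor in Z. Already a fixed point.
Sat(EG (AF (~q & ~p))) = {m1}
m3 ∉ Sat(EG (AF (~q & ~p))) = {m1}, so the formula does not hold at m3.

No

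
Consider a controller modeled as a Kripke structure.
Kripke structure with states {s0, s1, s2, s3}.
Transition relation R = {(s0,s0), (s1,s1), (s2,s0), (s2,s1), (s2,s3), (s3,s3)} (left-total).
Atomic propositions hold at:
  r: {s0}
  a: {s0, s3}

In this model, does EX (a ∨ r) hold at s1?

Sat(a ∨ r) = {s0, s3}
Sat(EX (a ∨ r)) = {s : some successor in {s0, s3}} = {s0, s2, s3}
s1 ∉ Sat(EX (a ∨ r)) = {s0, s2, s3}, so the formula does not hold at s1.

No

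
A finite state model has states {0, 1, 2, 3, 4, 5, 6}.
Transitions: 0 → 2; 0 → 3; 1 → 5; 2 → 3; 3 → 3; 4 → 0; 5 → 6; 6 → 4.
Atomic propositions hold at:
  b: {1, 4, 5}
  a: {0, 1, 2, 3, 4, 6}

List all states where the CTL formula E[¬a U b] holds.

Sat(¬a) = {5}
E[¬a U b]: least fixpoint, start Z0 = Sat(b) = {1, 4, 5}, add states in Sat(¬a) with some successor in Z. Already a fixed point.
Sat(E[¬a U b]) = {1, 4, 5}

{1, 4, 5}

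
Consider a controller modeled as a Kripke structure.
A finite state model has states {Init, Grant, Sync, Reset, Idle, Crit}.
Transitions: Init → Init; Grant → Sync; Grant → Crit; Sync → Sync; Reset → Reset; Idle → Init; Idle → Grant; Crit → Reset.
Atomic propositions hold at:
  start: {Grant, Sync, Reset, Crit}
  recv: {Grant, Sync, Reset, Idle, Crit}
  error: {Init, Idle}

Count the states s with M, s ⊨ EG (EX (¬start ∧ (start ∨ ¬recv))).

2

Sat(¬start) = {Init, Idle}
Sat(¬recv) = {Init}
Sat(start ∨ ¬recv) = {Init, Grant, Sync, Reset, Crit}
Sat(¬start ∧ (start ∨ ¬recv)) = {Init}
Sat(EX (¬start ∧ (start ∨ ¬recv))) = {s : some successor in {Init}} = {Init, Idle}
EG (EX (¬start ∧ (start ∨ ¬recv))): greatest fixpoint, start Z0 = {Init, Idle}, keep only states in Sat with some successor in Z. Already a fixed point.
Sat(EG (EX (¬start ∧ (start ∨ ¬recv)))) = {Init, Idle}
|Sat(EG (EX (¬start ∧ (start ∨ ¬recv))))| = |{Init, Idle}| = 2.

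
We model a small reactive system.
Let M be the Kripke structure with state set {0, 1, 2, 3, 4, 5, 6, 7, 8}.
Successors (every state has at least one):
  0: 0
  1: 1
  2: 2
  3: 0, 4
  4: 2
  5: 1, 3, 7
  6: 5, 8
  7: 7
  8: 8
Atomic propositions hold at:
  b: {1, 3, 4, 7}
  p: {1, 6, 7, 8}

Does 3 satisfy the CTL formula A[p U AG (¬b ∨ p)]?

No

Sat(¬b) = {0, 2, 5, 6, 8}
Sat(¬b ∨ p) = {0, 1, 2, 5, 6, 7, 8}
AG (¬b ∨ p): greatest fixpoint, start Z0 = {0, 1, 2, 5, 6, 7, 8}, keep only states in Sat with every successor in Z. Z1 = {0, 1, 2, 6, 7, 8}; Z2 = {0, 1, 2, 7, 8}; fixed.
Sat(AG (¬b ∨ p)) = {0, 1, 2, 7, 8}
A[p U AG (¬b ∨ p)]: least fixpoint, start Z0 = Sat(AG (¬b ∨ p)) = {0, 1, 2, 7, 8}, add states in Sat(p) with every successor in Z. Already a fixed point.
Sat(A[p U AG (¬b ∨ p)]) = {0, 1, 2, 7, 8}
3 ∉ Sat(A[p U AG (¬b ∨ p)]) = {0, 1, 2, 7, 8}, so the formula does not hold at 3.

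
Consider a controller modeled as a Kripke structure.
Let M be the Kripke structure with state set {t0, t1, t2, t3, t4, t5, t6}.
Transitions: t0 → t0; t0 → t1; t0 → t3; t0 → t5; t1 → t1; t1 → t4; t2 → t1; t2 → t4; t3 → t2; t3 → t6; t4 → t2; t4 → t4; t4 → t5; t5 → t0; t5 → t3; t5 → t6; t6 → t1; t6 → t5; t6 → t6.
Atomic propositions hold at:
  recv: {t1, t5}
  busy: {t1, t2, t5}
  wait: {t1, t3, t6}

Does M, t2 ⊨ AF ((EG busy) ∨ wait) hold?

EG busy: greatest fixpoint, start Z0 = {t1, t2, t5}, keep only states in Sat with some successor in Z. Z1 = {t1, t2}; fixed.
Sat(EG busy) = {t1, t2}
Sat((EG busy) ∨ wait) = {t1, t2, t3, t6}
AF ((EG busy) ∨ wait): least fixpoint, start Z0 = {t1, t2, t3, t6}, add states with every successor in Z. Already a fixed point.
Sat(AF ((EG busy) ∨ wait)) = {t1, t2, t3, t6}
t2 ∈ Sat(AF ((EG busy) ∨ wait)) = {t1, t2, t3, t6}, so the formula holds at t2.

Yes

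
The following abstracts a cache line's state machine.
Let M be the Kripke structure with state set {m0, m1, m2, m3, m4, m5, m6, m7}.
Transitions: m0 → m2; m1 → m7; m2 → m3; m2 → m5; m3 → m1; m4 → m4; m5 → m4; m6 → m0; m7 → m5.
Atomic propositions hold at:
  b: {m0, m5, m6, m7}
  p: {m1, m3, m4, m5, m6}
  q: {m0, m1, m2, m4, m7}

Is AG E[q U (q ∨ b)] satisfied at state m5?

Sat(q ∨ b) = {m0, m1, m2, m4, m5, m6, m7}
E[q U (q ∨ b)]: least fixpoint, start Z0 = Sat((q ∨ b)) = {m0, m1, m2, m4, m5, m6, m7}, add states in Sat(q) with some successor in Z. Already a fixed point.
Sat(E[q U (q ∨ b)]) = {m0, m1, m2, m4, m5, m6, m7}
AG E[q U (q ∨ b)]: greatest fixpoint, start Z0 = {m0, m1, m2, m4, m5, m6, m7}, keep only states in Sat with every successor in Z. Z1 = {m0, m1, m4, m5, m6, m7}; Z2 = {m1, m4, m5, m6, m7}; Z3 = {m1, m4, m5, m7}; fixed.
Sat(AG E[q U (q ∨ b)]) = {m1, m4, m5, m7}
m5 ∈ Sat(AG E[q U (q ∨ b)]) = {m1, m4, m5, m7}, so the formula holds at m5.

Yes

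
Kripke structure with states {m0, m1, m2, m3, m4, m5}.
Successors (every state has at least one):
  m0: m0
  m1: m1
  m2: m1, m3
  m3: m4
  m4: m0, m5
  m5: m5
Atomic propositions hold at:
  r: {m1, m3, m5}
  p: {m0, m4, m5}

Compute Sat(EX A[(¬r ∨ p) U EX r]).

Sat(¬r) = {m0, m2, m4}
Sat(¬r ∨ p) = {m0, m2, m4, m5}
Sat(EX r) = {s : some successor in {m1, m3, m5}} = {m1, m2, m4, m5}
A[(¬r ∨ p) U EX r]: least fixpoint, start Z0 = Sat(EX r) = {m1, m2, m4, m5}, add states in Sat(¬r ∨ p) with every successor in Z. Already a fixed point.
Sat(A[(¬r ∨ p) U EX r]) = {m1, m2, m4, m5}
Sat(EX A[(¬r ∨ p) U EX r]) = {s : some successor in {m1, m2, m4, m5}} = {m1, m2, m3, m4, m5}

{m1, m2, m3, m4, m5}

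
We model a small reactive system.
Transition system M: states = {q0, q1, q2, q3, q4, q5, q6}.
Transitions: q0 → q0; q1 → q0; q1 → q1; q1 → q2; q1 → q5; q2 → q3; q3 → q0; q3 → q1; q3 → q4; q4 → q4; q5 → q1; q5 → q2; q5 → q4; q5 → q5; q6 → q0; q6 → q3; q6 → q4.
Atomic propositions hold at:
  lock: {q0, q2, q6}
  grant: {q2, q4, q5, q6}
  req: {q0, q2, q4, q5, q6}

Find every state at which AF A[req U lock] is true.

{q0, q2, q6}

A[req U lock]: least fixpoint, start Z0 = Sat(lock) = {q0, q2, q6}, add states in Sat(req) with every successor in Z. Already a fixed point.
Sat(A[req U lock]) = {q0, q2, q6}
AF A[req U lock]: least fixpoint, start Z0 = {q0, q2, q6}, add states with every successor in Z. Already a fixed point.
Sat(AF A[req U lock]) = {q0, q2, q6}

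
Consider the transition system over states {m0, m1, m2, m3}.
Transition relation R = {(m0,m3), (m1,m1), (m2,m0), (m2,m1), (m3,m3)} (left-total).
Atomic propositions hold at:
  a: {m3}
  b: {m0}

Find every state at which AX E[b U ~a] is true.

{m1, m2}

Sat(~a) = {m0, m1, m2}
E[b U ~a]: least fixpoint, start Z0 = Sat(~a) = {m0, m1, m2}, add states in Sat(b) with some successor in Z. Already a fixed point.
Sat(E[b U ~a]) = {m0, m1, m2}
Sat(AX E[b U ~a]) = {s : every successor in {m0, m1, m2}} = {m1, m2}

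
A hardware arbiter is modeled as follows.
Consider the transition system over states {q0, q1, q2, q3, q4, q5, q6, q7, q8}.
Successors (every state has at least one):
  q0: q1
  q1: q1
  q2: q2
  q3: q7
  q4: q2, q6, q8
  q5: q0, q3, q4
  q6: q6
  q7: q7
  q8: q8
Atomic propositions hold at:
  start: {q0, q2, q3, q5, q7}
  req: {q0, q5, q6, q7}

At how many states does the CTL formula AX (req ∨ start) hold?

4

Sat(req ∨ start) = {q0, q2, q3, q5, q6, q7}
Sat(AX (req ∨ start)) = {s : every successor in {q0, q2, q3, q5, q6, q7}} = {q2, q3, q6, q7}
|Sat(AX (req ∨ start))| = |{q2, q3, q6, q7}| = 4.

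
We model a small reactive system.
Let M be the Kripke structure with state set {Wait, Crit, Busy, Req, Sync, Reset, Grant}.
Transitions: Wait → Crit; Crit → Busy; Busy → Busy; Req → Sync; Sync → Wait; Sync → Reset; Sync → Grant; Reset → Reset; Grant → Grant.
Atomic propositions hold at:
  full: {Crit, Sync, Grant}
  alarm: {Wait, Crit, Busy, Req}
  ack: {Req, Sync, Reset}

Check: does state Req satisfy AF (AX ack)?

Sat(AX ack) = {s : every successor in {Req, Sync, Reset}} = {Req, Reset}
AF (AX ack): least fixpoint, start Z0 = {Req, Reset}, add states with every successor in Z. Already a fixed point.
Sat(AF (AX ack)) = {Req, Reset}
Req ∈ Sat(AF (AX ack)) = {Req, Reset}, so the formula holds at Req.

Yes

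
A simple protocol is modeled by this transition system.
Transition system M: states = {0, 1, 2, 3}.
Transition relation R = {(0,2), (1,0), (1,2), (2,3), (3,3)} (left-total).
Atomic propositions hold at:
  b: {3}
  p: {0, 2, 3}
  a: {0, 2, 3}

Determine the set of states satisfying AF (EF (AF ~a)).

Sat(~a) = {1}
AF ~a: least fixpoint, start Z0 = {1}, add states with every successor in Z. Already a fixed point.
Sat(AF ~a) = {1}
EF (AF ~a): least fixpoint, start Z0 = {1}, add states with some successor in Z. Already a fixed point.
Sat(EF (AF ~a)) = {1}
AF (EF (AF ~a)): least fixpoint, start Z0 = {1}, add states with every successor in Z. Already a fixed point.
Sat(AF (EF (AF ~a))) = {1}

{1}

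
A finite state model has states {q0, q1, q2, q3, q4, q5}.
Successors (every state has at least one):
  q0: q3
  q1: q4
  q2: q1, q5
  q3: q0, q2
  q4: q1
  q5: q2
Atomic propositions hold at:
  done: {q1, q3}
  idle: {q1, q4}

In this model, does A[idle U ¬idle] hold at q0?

Yes

Sat(¬idle) = {q0, q2, q3, q5}
A[idle U ¬idle]: least fixpoint, start Z0 = Sat(¬idle) = {q0, q2, q3, q5}, add states in Sat(idle) with every successor in Z. Already a fixed point.
Sat(A[idle U ¬idle]) = {q0, q2, q3, q5}
q0 ∈ Sat(A[idle U ¬idle]) = {q0, q2, q3, q5}, so the formula holds at q0.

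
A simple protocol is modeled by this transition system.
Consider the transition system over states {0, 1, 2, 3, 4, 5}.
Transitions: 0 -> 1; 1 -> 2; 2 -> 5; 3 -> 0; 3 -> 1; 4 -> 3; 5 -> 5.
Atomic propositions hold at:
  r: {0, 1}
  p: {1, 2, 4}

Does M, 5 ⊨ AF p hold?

No

AF p: least fixpoint, start Z0 = {1, 2, 4}, add states with every successor in Z. Z1 = {0, 1, 2, 4}; Z2 = {0, 1, 2, 3, 4}; fixed.
Sat(AF p) = {0, 1, 2, 3, 4}
5 ∉ Sat(AF p) = {0, 1, 2, 3, 4}, so the formula does not hold at 5.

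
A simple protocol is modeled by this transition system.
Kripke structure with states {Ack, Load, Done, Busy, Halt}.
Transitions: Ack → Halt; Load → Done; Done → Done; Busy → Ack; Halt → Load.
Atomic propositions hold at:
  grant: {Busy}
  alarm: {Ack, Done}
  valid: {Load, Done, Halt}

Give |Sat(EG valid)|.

EG valid: greatest fixpoint, start Z0 = {Load, Done, Halt}, keep only states in Sat with some successor in Z. Already a fixed point.
Sat(EG valid) = {Load, Done, Halt}
|Sat(EG valid)| = |{Load, Done, Halt}| = 3.

3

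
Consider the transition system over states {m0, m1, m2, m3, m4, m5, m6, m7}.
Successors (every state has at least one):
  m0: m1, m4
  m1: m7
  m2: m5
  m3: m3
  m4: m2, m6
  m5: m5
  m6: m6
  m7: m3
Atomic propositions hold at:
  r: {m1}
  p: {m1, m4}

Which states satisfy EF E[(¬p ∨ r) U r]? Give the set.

Sat(¬p) = {m0, m2, m3, m5, m6, m7}
Sat(¬p ∨ r) = {m0, m1, m2, m3, m5, m6, m7}
E[(¬p ∨ r) U r]: least fixpoint, start Z0 = Sat(r) = {m1}, add states in Sat(¬p ∨ r) with some successor in Z. Z1 = {m0, m1}; fixed.
Sat(E[(¬p ∨ r) U r]) = {m0, m1}
EF E[(¬p ∨ r) U r]: least fixpoint, start Z0 = {m0, m1}, add states with some successor in Z. Already a fixed point.
Sat(EF E[(¬p ∨ r) U r]) = {m0, m1}

{m0, m1}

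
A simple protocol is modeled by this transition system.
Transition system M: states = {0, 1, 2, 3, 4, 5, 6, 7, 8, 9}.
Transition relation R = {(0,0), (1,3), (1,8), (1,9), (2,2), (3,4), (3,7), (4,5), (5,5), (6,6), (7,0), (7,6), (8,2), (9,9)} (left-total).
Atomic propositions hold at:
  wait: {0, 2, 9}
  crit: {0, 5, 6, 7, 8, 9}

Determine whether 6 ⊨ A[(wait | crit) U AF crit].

Sat(wait | crit) = {0, 2, 5, 6, 7, 8, 9}
AF crit: least fixpoint, start Z0 = {0, 5, 6, 7, 8, 9}, add states with every successor in Z. Z1 = {0, 4, 5, 6, 7, 8, 9}; Z2 = {0, 3, 4, 5, 6, 7, 8, 9}; Z3 = {0, 1, 3, 4, 5, 6, 7, 8, 9}; fixed.
Sat(AF crit) = {0, 1, 3, 4, 5, 6, 7, 8, 9}
A[(wait | crit) U AF crit]: least fixpoint, start Z0 = Sat(AF crit) = {0, 1, 3, 4, 5, 6, 7, 8, 9}, add states in Sat(wait | crit) with every successor in Z. Already a fixed point.
Sat(A[(wait | crit) U AF crit]) = {0, 1, 3, 4, 5, 6, 7, 8, 9}
6 ∈ Sat(A[(wait | crit) U AF crit]) = {0, 1, 3, 4, 5, 6, 7, 8, 9}, so the formula holds at 6.

Yes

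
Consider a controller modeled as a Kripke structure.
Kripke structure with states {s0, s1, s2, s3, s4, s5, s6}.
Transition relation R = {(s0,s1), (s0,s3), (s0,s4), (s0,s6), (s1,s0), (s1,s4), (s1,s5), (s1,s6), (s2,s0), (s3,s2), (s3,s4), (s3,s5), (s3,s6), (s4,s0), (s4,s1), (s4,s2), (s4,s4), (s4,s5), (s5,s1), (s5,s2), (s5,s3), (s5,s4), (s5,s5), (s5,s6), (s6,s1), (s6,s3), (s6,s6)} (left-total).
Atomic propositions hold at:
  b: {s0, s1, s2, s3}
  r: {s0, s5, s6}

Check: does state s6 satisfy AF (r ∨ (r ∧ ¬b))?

Sat(¬b) = {s4, s5, s6}
Sat(r ∧ ¬b) = {s5, s6}
Sat(r ∨ (r ∧ ¬b)) = {s0, s5, s6}
AF (r ∨ (r ∧ ¬b)): least fixpoint, start Z0 = {s0, s5, s6}, add states with every successor in Z. Z1 = {s0, s2, s5, s6}; fixed.
Sat(AF (r ∨ (r ∧ ¬b))) = {s0, s2, s5, s6}
s6 ∈ Sat(AF (r ∨ (r ∧ ¬b))) = {s0, s2, s5, s6}, so the formula holds at s6.

Yes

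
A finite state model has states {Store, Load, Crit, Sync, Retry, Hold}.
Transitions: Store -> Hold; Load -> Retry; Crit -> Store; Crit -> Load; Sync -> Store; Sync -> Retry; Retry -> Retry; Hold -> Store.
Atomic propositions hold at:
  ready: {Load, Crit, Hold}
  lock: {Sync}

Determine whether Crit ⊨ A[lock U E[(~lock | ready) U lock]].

Sat(~lock) = {Store, Load, Crit, Retry, Hold}
Sat(~lock | ready) = {Store, Load, Crit, Retry, Hold}
E[(~lock | ready) U lock]: least fixpoint, start Z0 = Sat(lock) = {Sync}, add states in Sat(~lock | ready) with some successor in Z. Already a fixed point.
Sat(E[(~lock | ready) U lock]) = {Sync}
A[lock U E[(~lock | ready) U lock]]: least fixpoint, start Z0 = Sat(E[(~lock | ready) U lock]) = {Sync}, add states in Sat(lock) with every successor in Z. Already a fixed point.
Sat(A[lock U E[(~lock | ready) U lock]]) = {Sync}
Crit ∉ Sat(A[lock U E[(~lock | ready) U lock]]) = {Sync}, so the formula does not hold at Crit.

No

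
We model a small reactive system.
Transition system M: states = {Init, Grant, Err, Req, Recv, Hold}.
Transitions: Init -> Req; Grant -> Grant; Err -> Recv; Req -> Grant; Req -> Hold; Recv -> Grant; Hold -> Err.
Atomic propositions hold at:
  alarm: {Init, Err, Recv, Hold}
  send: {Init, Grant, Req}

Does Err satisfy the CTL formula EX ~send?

Sat(~send) = {Err, Recv, Hold}
Sat(EX ~send) = {s : some successor in {Err, Recv, Hold}} = {Err, Req, Hold}
Err ∈ Sat(EX ~send) = {Err, Req, Hold}, so the formula holds at Err.

Yes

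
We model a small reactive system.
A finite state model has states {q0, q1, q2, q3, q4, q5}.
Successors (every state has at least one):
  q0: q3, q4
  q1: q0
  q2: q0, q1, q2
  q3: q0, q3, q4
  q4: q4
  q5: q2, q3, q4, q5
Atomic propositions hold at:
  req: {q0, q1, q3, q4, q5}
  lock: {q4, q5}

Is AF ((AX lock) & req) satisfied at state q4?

Sat(AX lock) = {s : every successor in {q4, q5}} = {q4}
Sat((AX lock) & req) = {q4}
AF ((AX lock) & req): least fixpoint, start Z0 = {q4}, add states with every successor in Z. Already a fixed point.
Sat(AF ((AX lock) & req)) = {q4}
q4 ∈ Sat(AF ((AX lock) & req)) = {q4}, so the formula holds at q4.

Yes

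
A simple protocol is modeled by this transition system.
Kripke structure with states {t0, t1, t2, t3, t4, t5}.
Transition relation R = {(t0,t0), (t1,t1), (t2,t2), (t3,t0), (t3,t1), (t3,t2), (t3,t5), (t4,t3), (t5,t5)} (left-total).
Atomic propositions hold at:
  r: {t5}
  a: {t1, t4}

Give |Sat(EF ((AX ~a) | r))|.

Sat(~a) = {t0, t2, t3, t5}
Sat(AX ~a) = {s : every successor in {t0, t2, t3, t5}} = {t0, t2, t4, t5}
Sat((AX ~a) | r) = {t0, t2, t4, t5}
EF ((AX ~a) | r): least fixpoint, start Z0 = {t0, t2, t4, t5}, add states with some successor in Z. Z1 = {t0, t2, t3, t4, t5}; fixed.
Sat(EF ((AX ~a) | r)) = {t0, t2, t3, t4, t5}
|Sat(EF ((AX ~a) | r))| = |{t0, t2, t3, t4, t5}| = 5.

5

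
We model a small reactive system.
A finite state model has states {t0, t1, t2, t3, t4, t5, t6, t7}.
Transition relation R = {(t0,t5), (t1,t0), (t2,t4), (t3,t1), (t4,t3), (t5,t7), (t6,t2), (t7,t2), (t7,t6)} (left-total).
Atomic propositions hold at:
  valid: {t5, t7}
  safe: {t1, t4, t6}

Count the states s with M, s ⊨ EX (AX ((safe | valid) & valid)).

Sat(safe | valid) = {t1, t4, t5, t6, t7}
Sat((safe | valid) & valid) = {t5, t7}
Sat(AX ((safe | valid) & valid)) = {s : every successor in {t5, t7}} = {t0, t5}
Sat(EX (AX ((safe | valid) & valid))) = {s : some successor in {t0, t5}} = {t0, t1}
|Sat(EX (AX ((safe | valid) & valid)))| = |{t0, t1}| = 2.

2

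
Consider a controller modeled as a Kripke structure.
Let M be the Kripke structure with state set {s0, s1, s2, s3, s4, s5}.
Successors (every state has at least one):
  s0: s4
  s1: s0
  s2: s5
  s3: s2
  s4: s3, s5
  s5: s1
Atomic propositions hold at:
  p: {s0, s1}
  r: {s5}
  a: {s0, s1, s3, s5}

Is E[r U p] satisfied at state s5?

Yes

E[r U p]: least fixpoint, start Z0 = Sat(p) = {s0, s1}, add states in Sat(r) with some successor in Z. Z1 = {s0, s1, s5}; fixed.
Sat(E[r U p]) = {s0, s1, s5}
s5 ∈ Sat(E[r U p]) = {s0, s1, s5}, so the formula holds at s5.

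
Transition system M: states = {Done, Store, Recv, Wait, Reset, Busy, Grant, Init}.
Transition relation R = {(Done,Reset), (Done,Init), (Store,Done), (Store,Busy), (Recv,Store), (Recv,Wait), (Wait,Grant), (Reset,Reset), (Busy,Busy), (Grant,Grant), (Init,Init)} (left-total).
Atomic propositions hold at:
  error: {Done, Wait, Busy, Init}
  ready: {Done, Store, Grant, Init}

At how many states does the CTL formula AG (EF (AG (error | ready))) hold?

Sat(error | ready) = {Done, Store, Wait, Busy, Grant, Init}
AG (error | ready): greatest fixpoint, start Z0 = {Done, Store, Wait, Busy, Grant, Init}, keep only states in Sat with every successor in Z. Z1 = {Store, Wait, Busy, Grant, Init}; Z2 = {Wait, Busy, Grant, Init}; fixed.
Sat(AG (error | ready)) = {Wait, Busy, Grant, Init}
EF (AG (error | ready)): least fixpoint, start Z0 = {Wait, Busy, Grant, Init}, add states with some successor in Z. Z1 = {Done, Store, Recv, Wait, Busy, Grant, Init}; fixed.
Sat(EF (AG (error | ready))) = {Done, Store, Recv, Wait, Busy, Grant, Init}
AG (EF (AG (error | ready))): greatest fixpoint, start Z0 = {Done, Store, Recv, Wait, Busy, Grant, Init}, keep only states in Sat with every successor in Z. Z1 = {Store, Recv, Wait, Busy, Grant, Init}; Z2 = {Recv, Wait, Busy, Grant, Init}; Z3 = {Wait, Busy, Grant, Init}; fixed.
Sat(AG (EF (AG (error | ready)))) = {Wait, Busy, Grant, Init}
|Sat(AG (EF (AG (error | ready))))| = |{Wait, Busy, Grant, Init}| = 4.

4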